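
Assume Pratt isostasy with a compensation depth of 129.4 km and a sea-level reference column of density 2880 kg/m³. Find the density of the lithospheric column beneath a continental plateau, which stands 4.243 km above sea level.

2790 kg/m³

Pratt balance: ρ_ref D = ρ (D + h).
ρ = ρ_ref D/(D + h) = 2880 × 129.4 km/(129.4 km + 4.243 km) = 2790 kg/m³.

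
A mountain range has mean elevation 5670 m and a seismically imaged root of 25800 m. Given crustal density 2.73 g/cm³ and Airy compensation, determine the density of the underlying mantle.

3.33 g/cm³

Airy balance: ρ_c h = (ρ_m − ρ_c) r → ρ_m = ρ_c (1 + h/r).
ρ_m = 2.73 × (1 + 5670 m/25800 m) = 3.33 g/cm³.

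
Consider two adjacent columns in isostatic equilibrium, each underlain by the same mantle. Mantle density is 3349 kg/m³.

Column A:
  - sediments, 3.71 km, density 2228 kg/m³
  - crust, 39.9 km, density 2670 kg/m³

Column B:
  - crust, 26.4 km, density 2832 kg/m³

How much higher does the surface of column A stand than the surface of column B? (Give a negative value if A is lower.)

For any compensation level in the mantle, the mantle terms cancel and isostasy reduces to e = (Σt_A − Σt_B) − (Σ(ρt)_A − Σ(ρt)_B) / ρ_m.
Σt_A = 43.61 km; Σt_B = 26.4 km; Σ(ρt)_A = 114798.88; Σ(ρt)_B = 74764.8 (in km·kg/m³).
e = (43.61 − 26.4) − (114798.88 − 74764.8) / 3349 = 5.26 km.

5.26 km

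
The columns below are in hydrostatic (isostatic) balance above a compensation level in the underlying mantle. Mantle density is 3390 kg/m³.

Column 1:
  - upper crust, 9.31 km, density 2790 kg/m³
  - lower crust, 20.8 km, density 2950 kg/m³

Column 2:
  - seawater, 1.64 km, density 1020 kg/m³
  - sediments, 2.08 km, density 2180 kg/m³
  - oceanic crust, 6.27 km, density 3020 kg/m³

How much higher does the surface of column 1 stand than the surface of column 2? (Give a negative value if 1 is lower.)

1.77 km

For any compensation level in the mantle, the mantle terms cancel and isostasy reduces to e = (Σt_1 − Σt_2) − (Σ(ρt)_1 − Σ(ρt)_2) / ρ_m.
Σt_1 = 30.11 km; Σt_2 = 9.99 km; Σ(ρt)_1 = 87334.9; Σ(ρt)_2 = 25142.6 (in km·kg/m³).
e = (30.11 − 9.99) − (87334.9 − 25142.6) / 3390 = 1.77 km.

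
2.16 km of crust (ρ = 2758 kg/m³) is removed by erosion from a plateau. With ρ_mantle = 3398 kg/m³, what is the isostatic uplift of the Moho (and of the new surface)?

Unloading: uplift u = e ρ_c/ρ_m = 2.16 km × 2758/3398 = 1.75 km.

1.75 km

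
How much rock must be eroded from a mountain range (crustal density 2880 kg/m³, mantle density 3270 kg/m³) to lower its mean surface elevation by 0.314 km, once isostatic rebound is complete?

2.63 km

Net drop Δ = e − u = e − e ρ_c/ρ_m = e (ρ_m − ρ_c)/ρ_m.
e = Δ ρ_m/(ρ_m − ρ_c) = 0.314 km × 3270/390 = 2.63 km.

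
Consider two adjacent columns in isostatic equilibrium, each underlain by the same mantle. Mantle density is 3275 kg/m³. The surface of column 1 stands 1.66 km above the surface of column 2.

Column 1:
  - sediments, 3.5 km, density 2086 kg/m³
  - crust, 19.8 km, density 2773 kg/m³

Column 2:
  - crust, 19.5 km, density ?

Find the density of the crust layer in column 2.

2830 kg/m³

Take the compensation level at the base of the deeper column (depth z_c below the surface of column 1) and equate Σ ρ_i t_i down to z_c; mantle fills any gap and the z_c terms cancel.
Column 1: 3.5×2086 + 19.8×2773 + (z_c − 23.3)×3275
Column 2: 1.66×0 + 19.5×ρ + (z_c − 1.66 − 19.5)×3275
The z_c×3275 term appears on both sides and cancels. Collect the known terms of each column as K = Σ(ρt)_known − 3275 × (depth of known layers): K_1 = 62206.4 − 3275×23.3 = −14101.1; K_2 = 0 − 3275×(1.66 + 19.5) = −69299.
Balance: K_1 = K_2 + 19.5×ρ, so ρ = (K_1 − K_2)/19.5 = 55197.9/19.5 = 2830 kg/m³.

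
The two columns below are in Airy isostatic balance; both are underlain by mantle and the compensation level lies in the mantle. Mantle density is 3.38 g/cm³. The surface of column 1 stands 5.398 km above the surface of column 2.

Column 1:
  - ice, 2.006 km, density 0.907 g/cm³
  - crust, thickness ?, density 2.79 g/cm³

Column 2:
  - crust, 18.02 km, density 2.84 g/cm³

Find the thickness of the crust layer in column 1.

39 km

Take the compensation level at the base of the deeper column (depth z_c below the surface of column 1) and equate Σ ρ_i t_i down to z_c; mantle fills any gap and the z_c terms cancel.
Column 1: 2.006×0.907 + x×2.79 + (z_c − 2.006 − x)×3.38
Column 2: 5.398×0 + 18.02×2.84 + (z_c − 5.398 − 18.02)×3.38
The z_c×3.38 term appears on both sides and cancels. Collect the known terms of each column as K = Σ(ρt)_known − 3.38 × (depth of known layers): K_1 = 1.819442 − 3.38×2.006 = −4.960838; K_2 = 51.1768 − 3.38×(5.398 + 18.02) = −27.97604.
Balance: K_1 − x×(3.38 − 2.79) = K_2, so x = (K_1 − K_2)/(3.38 − 2.79) = 23.0152/0.59 = 39 km.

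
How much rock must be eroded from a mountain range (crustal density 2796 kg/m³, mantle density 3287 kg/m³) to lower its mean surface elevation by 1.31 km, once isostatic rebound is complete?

Net drop Δ = e − u = e − e ρ_c/ρ_m = e (ρ_m − ρ_c)/ρ_m.
e = Δ ρ_m/(ρ_m − ρ_c) = 1.31 km × 3287/491 = 8.77 km.

8.77 km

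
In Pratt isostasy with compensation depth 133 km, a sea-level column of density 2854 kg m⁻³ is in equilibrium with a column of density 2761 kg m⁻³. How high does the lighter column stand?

4.48 km

ρ_ref D = ρ (D + h) → h = D (ρ_ref − ρ)/ρ.
h = 133 km × (2854 − 2761)/2761 = 4.48 km.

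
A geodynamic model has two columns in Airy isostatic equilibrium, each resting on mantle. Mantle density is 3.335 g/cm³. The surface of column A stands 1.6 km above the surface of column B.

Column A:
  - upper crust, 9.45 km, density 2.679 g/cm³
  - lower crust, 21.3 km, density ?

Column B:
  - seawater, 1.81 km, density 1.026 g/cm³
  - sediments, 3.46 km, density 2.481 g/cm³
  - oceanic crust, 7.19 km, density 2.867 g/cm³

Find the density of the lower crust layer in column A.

2.88 g/cm³

Take the compensation level at the base of the deeper column (depth z_c below the surface of column A) and equate Σ ρ_i t_i down to z_c; mantle fills any gap and the z_c terms cancel.
Column A: 9.45×2.679 + 21.3×ρ + (z_c − 30.75)×3.335
Column B: 1.6×0 + 1.81×1.026 + 3.46×2.481 + 7.19×2.867 + (z_c − 1.6 − 12.46)×3.335
The z_c×3.335 term appears on both sides and cancels. Collect the known terms of each column as K = Σ(ρt)_known − 3.335 × (depth of known layers): K_A = 25.31655 − 3.335×30.75 = −77.2347; K_B = 31.05505 − 3.335×(1.6 + 12.46) = −15.83505.
Balance: K_A + 21.3×ρ = K_B, so ρ = (K_B − K_A)/21.3 = 61.3996/21.3 = 2.88 g/cm³.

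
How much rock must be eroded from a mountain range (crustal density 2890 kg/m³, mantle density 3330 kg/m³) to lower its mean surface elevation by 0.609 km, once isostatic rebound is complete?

4.61 km

Net drop Δ = e − u = e − e ρ_c/ρ_m = e (ρ_m − ρ_c)/ρ_m.
e = Δ ρ_m/(ρ_m − ρ_c) = 0.609 km × 3330/440 = 4.61 km.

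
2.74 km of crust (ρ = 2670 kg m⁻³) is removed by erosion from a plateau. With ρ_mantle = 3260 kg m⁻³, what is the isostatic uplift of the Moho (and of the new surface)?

Unloading: uplift u = e ρ_c/ρ_m = 2.74 km × 2670/3260 = 2.24 km.

2.24 km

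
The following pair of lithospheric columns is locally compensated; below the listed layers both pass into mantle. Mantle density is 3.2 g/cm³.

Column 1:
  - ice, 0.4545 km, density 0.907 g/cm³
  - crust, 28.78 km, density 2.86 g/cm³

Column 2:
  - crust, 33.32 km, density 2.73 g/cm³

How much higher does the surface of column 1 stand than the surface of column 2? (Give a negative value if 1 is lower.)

For any compensation level in the mantle, the mantle terms cancel and isostasy reduces to e = (Σt_1 − Σt_2) − (Σ(ρt)_1 − Σ(ρt)_2) / ρ_m.
Σt_1 = 29.2345 km; Σt_2 = 33.32 km; Σ(ρt)_1 = 82.7230315; Σ(ρt)_2 = 90.9636 (in km·g/cm³).
e = (29.2345 − 33.32) − (82.7230315 − 90.9636) / 3.2 = −1.51 km.

−1.51 km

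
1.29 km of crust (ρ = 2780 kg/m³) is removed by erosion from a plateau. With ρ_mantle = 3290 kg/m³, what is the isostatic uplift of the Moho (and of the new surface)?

1.09 km

Unloading: uplift u = e ρ_c/ρ_m = 1.29 km × 2780/3290 = 1.09 km.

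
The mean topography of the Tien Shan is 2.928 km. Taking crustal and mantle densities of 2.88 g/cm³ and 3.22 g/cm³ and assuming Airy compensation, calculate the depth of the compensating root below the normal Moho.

By Archimedes' principle applied to the lithosphere: the weight of the topography is balanced by the buoyancy of the root, ρ_c h = (ρ_m − ρ_c) r.
r = h · ρ_c / (ρ_m − ρ_c) = 2.928 km × 2.88 / (3.22 − 2.88) = 24.8 km.

24.8 km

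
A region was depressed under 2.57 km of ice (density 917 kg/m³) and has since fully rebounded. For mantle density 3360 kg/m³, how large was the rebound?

0.701 km

Removing the load lets mantle flow back in; uplift u satisfies ρ_ice t = ρ_m u.
u = t ρ_ice/ρ_m = 2.57 km × 917/3360 = 0.701 km.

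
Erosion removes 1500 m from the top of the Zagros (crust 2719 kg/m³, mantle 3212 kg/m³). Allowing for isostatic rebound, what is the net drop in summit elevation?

Rebound u = e ρ_c/ρ_m = 1500 m × 2719/3212 = 1270 m.
Net surface drop = e − u = 1500 m − 1270 m = e (ρ_m − ρ_c)/ρ_m = 230 m.

230 m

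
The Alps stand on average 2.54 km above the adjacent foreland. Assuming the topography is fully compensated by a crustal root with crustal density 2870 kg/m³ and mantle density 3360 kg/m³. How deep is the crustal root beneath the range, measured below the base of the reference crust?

14.9 km

Equating mass per unit area of the two columns: the weight of the topography is balanced by the buoyancy of the root, ρ_c h = (ρ_m − ρ_c) r.
r = h · ρ_c / (ρ_m − ρ_c) = 2.54 km × 2870 / (3360 − 2870) = 14.9 km.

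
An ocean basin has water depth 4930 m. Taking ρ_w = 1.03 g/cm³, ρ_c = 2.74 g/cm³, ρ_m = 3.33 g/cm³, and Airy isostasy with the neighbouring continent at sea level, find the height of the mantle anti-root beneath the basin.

Balancing pressure at the compensation depth: replacing crust with seawater at the top is compensated by replacing crust with mantle at the base: d (ρ_c − ρ_w) = a (ρ_m − ρ_c).
a = d (ρ_c − ρ_w)/(ρ_m − ρ_c) = 4930 m × 1.71/0.59 = 14300 m.

14300 m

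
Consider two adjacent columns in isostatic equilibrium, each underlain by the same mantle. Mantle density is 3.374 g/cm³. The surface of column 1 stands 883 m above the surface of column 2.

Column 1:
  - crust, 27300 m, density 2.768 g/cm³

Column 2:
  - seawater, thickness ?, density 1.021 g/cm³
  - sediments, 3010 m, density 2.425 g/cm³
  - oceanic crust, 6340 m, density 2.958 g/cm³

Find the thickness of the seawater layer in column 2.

Take the compensation level at the base of the deeper column (depth z_c below the surface of column 1) and equate Σ ρ_i t_i down to z_c; mantle fills any gap and the z_c terms cancel.
Column 1: 27300×2.768 + (z_c − 27300)×3.374
Column 2: 883×0 + x×1.021 + 3010×2.425 + 6340×2.958 + (z_c − 883 − 9350 − x)×3.374
The z_c×3.374 term appears on both sides and cancels. Collect the known terms of each column as K = Σ(ρt)_known − 3.374 × (depth of known layers): K_1 = 75566.4 − 3.374×27300 = −16543.8; K_2 = 26052.97 − 3.374×(883 + 9350) = −8473.172.
Balance: K_1 = K_2 − x×(3.374 − 1.021), so x = (K_2 − K_1)/(3.374 − 1.021) = 8070.63/2.353 = 3430 m.

3430 m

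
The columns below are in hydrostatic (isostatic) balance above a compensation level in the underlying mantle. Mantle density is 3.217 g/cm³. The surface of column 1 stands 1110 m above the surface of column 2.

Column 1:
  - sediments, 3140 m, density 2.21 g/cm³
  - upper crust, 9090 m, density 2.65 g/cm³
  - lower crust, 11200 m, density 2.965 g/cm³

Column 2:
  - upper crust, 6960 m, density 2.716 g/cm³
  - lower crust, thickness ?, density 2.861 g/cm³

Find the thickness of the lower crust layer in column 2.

Take the compensation level at the base of the deeper column (depth z_c below the surface of column 1) and equate Σ ρ_i t_i down to z_c; mantle fills any gap and the z_c terms cancel.
Column 1: 3140×2.21 + 9090×2.65 + 11200×2.965 + (z_c − 23430)×3.217
Column 2: 1110×0 + 6960×2.716 + x×2.861 + (z_c − 1110 − 6960 − x)×3.217
The z_c×3.217 term appears on both sides and cancels. Collect the known terms of each column as K = Σ(ρt)_known − 3.217 × (depth of known layers): K_1 = 64235.9 − 3.217×23430 = −11138.41; K_2 = 18903.36 − 3.217×(1110 + 6960) = −7057.83.
Balance: K_1 = K_2 − x×(3.217 − 2.861), so x = (K_2 − K_1)/(3.217 − 2.861) = 4080.58/0.356 = 11500 m.

11500 m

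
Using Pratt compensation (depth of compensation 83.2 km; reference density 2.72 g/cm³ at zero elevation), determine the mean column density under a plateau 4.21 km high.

Pratt balance: ρ_ref D = ρ (D + h).
ρ = ρ_ref D/(D + h) = 2.72 × 83.2 km/(83.2 km + 4.21 km) = 2.59 g/cm³.

2.59 g/cm³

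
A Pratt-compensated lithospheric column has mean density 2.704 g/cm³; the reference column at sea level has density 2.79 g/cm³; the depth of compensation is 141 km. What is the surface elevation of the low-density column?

4.48 km

ρ_ref D = ρ (D + h) → h = D (ρ_ref − ρ)/ρ.
h = 141 km × (2.79 − 2.704)/2.704 = 4.48 km.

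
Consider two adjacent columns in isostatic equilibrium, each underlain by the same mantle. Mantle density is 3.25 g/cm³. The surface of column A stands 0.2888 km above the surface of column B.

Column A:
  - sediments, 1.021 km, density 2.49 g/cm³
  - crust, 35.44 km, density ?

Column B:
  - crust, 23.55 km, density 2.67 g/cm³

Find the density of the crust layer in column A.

Take the compensation level at the base of the deeper column (depth z_c below the surface of column A) and equate Σ ρ_i t_i down to z_c; mantle fills any gap and the z_c terms cancel.
Column A: 1.021×2.49 + 35.44×ρ + (z_c − 36.461)×3.25
Column B: 0.2888×0 + 23.55×2.67 + (z_c − 0.2888 − 23.55)×3.25
The z_c×3.25 term appears on both sides and cancels. Collect the known terms of each column as K = Σ(ρt)_known − 3.25 × (depth of known layers): K_A = 2.54229 − 3.25×36.461 = −115.95596; K_B = 62.8785 − 3.25×(0.2888 + 23.55) = −14.5976.
Balance: K_A + 35.44×ρ = K_B, so ρ = (K_B − K_A)/35.44 = 101.358/35.44 = 2.86 g/cm³.

2.86 g/cm³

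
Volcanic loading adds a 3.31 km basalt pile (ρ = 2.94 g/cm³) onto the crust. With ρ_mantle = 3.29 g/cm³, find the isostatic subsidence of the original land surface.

Subaerial loading: s = t ρ_load / ρ_m.
s = 3.31 km × 2.94/3.29 = 2.96 km.

2.96 km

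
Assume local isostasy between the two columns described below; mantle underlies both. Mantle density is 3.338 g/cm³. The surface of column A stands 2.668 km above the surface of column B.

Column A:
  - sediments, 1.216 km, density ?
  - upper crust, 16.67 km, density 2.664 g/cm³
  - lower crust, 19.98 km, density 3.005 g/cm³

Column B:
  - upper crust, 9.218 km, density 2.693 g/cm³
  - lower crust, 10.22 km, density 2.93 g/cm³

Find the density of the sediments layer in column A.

Take the compensation level at the base of the deeper column (depth z_c below the surface of column A) and equate Σ ρ_i t_i down to z_c; mantle fills any gap and the z_c terms cancel.
Column A: 1.216×ρ + 16.67×2.664 + 19.98×3.005 + (z_c − 37.866)×3.338
Column B: 2.668×0 + 9.218×2.693 + 10.22×2.93 + (z_c − 2.668 − 19.438)×3.338
The z_c×3.338 term appears on both sides and cancels. Collect the known terms of each column as K = Σ(ρt)_known − 3.338 × (depth of known layers): K_A = 104.44878 − 3.338×37.866 = −21.947928; K_B = 54.768674 − 3.338×(2.668 + 19.438) = −19.021154.
Balance: K_A + 1.216×ρ = K_B, so ρ = (K_B − K_A)/1.216 = 2.92677/1.216 = 2.41 g/cm³.

2.41 g/cm³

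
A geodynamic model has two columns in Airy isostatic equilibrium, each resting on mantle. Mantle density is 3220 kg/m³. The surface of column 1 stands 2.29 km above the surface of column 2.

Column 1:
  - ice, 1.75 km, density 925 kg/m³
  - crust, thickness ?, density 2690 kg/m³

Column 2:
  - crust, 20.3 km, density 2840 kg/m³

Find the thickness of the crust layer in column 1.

20.9 km

Take the compensation level at the base of the deeper column (depth z_c below the surface of column 1) and equate Σ ρ_i t_i down to z_c; mantle fills any gap and the z_c terms cancel.
Column 1: 1.75×925 + x×2690 + (z_c − 1.75 − x)×3220
Column 2: 2.29×0 + 20.3×2840 + (z_c − 2.29 − 20.3)×3220
The z_c×3220 term appears on both sides and cancels. Collect the known terms of each column as K = Σ(ρt)_known − 3220 × (depth of known layers): K_1 = 1618.75 − 3220×1.75 = −4016.25; K_2 = 57652 − 3220×(2.29 + 20.3) = −15087.8.
Balance: K_1 − x×(3220 − 2690) = K_2, so x = (K_1 − K_2)/(3220 − 2690) = 11071.6/530 = 20.9 km.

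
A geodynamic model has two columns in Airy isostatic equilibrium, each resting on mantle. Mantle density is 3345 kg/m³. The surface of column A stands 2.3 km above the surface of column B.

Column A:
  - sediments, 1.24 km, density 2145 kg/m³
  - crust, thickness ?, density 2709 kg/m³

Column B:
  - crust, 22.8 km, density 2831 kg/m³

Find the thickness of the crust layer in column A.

Take the compensation level at the base of the deeper column (depth z_c below the surface of column A) and equate Σ ρ_i t_i down to z_c; mantle fills any gap and the z_c terms cancel.
Column A: 1.24×2145 + x×2709 + (z_c − 1.24 − x)×3345
Column B: 2.3×0 + 22.8×2831 + (z_c − 2.3 − 22.8)×3345
The z_c×3345 term appears on both sides and cancels. Collect the known terms of each column as K = Σ(ρt)_known − 3345 × (depth of known layers): K_A = 2659.8 − 3345×1.24 = −1488; K_B = 64546.8 − 3345×(2.3 + 22.8) = −19412.7.
Balance: K_A − x×(3345 − 2709) = K_B, so x = (K_A − K_B)/(3345 − 2709) = 17924.7/636 = 28.2 km.

28.2 km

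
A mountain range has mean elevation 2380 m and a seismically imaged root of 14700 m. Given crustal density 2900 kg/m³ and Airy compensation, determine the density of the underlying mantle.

Airy balance: ρ_c h = (ρ_m − ρ_c) r → ρ_m = ρ_c (1 + h/r).
ρ_m = 2900 × (1 + 2380 m/14700 m) = 3370 kg/m³.

3370 kg/m³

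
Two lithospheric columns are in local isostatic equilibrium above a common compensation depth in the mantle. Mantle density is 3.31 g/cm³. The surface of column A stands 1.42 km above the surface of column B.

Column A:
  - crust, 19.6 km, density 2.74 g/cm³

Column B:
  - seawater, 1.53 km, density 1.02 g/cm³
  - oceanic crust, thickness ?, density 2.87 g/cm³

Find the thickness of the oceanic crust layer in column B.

6.75 km

Take the compensation level at the base of the deeper column (depth z_c below the surface of column A) and equate Σ ρ_i t_i down to z_c; mantle fills any gap and the z_c terms cancel.
Column A: 19.6×2.74 + (z_c − 19.6)×3.31
Column B: 1.42×0 + 1.53×1.02 + x×2.87 + (z_c − 1.42 − 1.53 − x)×3.31
The z_c×3.31 term appears on both sides and cancels. Collect the known terms of each column as K = Σ(ρt)_known − 3.31 × (depth of known layers): K_A = 53.704 − 3.31×19.6 = −11.172; K_B = 1.5606 − 3.31×(1.42 + 1.53) = −8.2039.
Balance: K_A = K_B − x×(3.31 − 2.87), so x = (K_B − K_A)/(3.31 − 2.87) = 2.9681/0.44 = 6.75 km.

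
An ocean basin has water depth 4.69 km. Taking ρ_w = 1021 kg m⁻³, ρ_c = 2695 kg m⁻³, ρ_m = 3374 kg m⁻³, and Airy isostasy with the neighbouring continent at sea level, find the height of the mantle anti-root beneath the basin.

11.6 km

In Airy isostatic equilibrium: replacing crust with seawater at the top is compensated by replacing crust with mantle at the base: d (ρ_c − ρ_w) = a (ρ_m − ρ_c).
a = d (ρ_c − ρ_w)/(ρ_m − ρ_c) = 4.69 km × 1674/679 = 11.6 km.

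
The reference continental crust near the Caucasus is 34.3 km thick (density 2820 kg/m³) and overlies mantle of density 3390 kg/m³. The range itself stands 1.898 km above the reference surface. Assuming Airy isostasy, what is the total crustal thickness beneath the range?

45.6 km

Root depth r = h ρ_c / (ρ_m − ρ_c) = 1.898 km × 2820 / 570 = 9.39 km.
Total thickness = T + h + r = 34.3 km + 1.898 km + 9.39 km = 45.6 km.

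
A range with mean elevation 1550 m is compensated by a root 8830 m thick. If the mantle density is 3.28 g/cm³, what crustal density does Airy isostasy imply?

ρ_c h = (ρ_m − ρ_c) r → ρ_c (h + r) = ρ_m r → ρ_c = ρ_m r / (h + r).
ρ_c = 3.28 × 8830 m / (1550 m + 8830 m) = 2.79 g/cm³.

2.79 g/cm³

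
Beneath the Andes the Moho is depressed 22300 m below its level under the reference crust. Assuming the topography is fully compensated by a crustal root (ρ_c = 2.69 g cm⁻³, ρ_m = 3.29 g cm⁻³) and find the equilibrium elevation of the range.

4970 m

For local isostatic compensation: ρ_c h = (ρ_m − ρ_c) r.
h = r (ρ_m − ρ_c) / ρ_c = 22300 m × (3.29 − 2.69) / 2.69 = 4970 m.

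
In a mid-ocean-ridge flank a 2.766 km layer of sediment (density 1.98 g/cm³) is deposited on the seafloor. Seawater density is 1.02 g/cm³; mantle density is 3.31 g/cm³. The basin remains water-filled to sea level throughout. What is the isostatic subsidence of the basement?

1.16 km

Submarine loading: the sediment displaces seawater, and the subsidence is in turn flooded, so s (ρ_m − ρ_w) = t (ρ_sed − ρ_w).
s = 2.766 km × (1.98 − 1.02) / (3.31 − 1.02) = 1.16 km.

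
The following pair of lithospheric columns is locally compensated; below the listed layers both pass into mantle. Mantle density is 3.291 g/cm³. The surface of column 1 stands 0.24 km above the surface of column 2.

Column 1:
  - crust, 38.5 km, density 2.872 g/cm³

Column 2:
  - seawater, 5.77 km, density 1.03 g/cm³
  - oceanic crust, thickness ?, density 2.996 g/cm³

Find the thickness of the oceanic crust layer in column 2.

Take the compensation level at the base of the deeper column (depth z_c below the surface of column 1) and equate Σ ρ_i t_i down to z_c; mantle fills any gap and the z_c terms cancel.
Column 1: 38.5×2.872 + (z_c − 38.5)×3.291
Column 2: 0.24×0 + 5.77×1.03 + x×2.996 + (z_c − 0.24 − 5.77 − x)×3.291
The z_c×3.291 term appears on both sides and cancels. Collect the known terms of each column as K = Σ(ρt)_known − 3.291 × (depth of known layers): K_1 = 110.572 − 3.291×38.5 = −16.1315; K_2 = 5.9431 − 3.291×(0.24 + 5.77) = −13.83581.
Balance: K_1 = K_2 − x×(3.291 − 2.996), so x = (K_2 − K_1)/(3.291 − 2.996) = 2.29569/0.295 = 7.78 km.

7.78 km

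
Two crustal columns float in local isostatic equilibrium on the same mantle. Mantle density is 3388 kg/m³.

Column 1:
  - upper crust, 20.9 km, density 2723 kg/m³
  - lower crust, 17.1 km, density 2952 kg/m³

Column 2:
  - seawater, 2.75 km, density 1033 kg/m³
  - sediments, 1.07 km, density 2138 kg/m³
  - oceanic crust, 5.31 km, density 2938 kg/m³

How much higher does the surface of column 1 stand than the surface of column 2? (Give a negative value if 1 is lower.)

3.29 km

For any compensation level in the mantle, the mantle terms cancel and isostasy reduces to e = (Σt_1 − Σt_2) − (Σ(ρt)_1 − Σ(ρt)_2) / ρ_m.
Σt_1 = 38 km; Σt_2 = 9.13 km; Σ(ρt)_1 = 107389.9; Σ(ρt)_2 = 20729.19 (in km·kg/m³).
e = (38 − 9.13) − (107389.9 − 20729.19) / 3388 = 3.29 km.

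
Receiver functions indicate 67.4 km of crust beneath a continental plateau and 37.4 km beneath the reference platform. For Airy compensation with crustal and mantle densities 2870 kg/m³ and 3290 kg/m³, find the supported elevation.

3.83 km

Excess crust Δ = 67.4 km − 37.4 km = 30 km, split between elevation h and root r with h + r = Δ.
Airy balance ρ_c h = (ρ_m − ρ_c) r gives r = h ρ_c/(ρ_m − ρ_c), so h (1 + ρ_c/(ρ_m − ρ_c)) = Δ, i.e. h = Δ (ρ_m − ρ_c)/ρ_m.
h = 30 km × 420/3290 = 3.83 km.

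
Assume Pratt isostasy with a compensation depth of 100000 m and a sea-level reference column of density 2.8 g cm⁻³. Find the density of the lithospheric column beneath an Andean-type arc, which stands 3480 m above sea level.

Pratt balance: ρ_ref D = ρ (D + h).
ρ = ρ_ref D/(D + h) = 2.8 × 100000 m/(100000 m + 3480 m) = 2.71 g cm⁻³.

2.71 g cm⁻³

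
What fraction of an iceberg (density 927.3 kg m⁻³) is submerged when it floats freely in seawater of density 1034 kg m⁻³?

0.897

Submerged fraction = ρ_obj/ρ_fluid = 927.3/1034 = 0.897.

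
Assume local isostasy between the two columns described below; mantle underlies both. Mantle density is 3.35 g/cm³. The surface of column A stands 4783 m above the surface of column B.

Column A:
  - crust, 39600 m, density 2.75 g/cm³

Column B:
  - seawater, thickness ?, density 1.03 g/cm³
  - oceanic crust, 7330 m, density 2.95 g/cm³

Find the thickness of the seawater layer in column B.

Take the compensation level at the base of the deeper column (depth z_c below the surface of column A) and equate Σ ρ_i t_i down to z_c; mantle fills any gap and the z_c terms cancel.
Column A: 39600×2.75 + (z_c − 39600)×3.35
Column B: 4783×0 + x×1.03 + 7330×2.95 + (z_c − 4783 − 7330 − x)×3.35
The z_c×3.35 term appears on both sides and cancels. Collect the known terms of each column as K = Σ(ρt)_known − 3.35 × (depth of known layers): K_A = 108900 − 3.35×39600 = −23760; K_B = 21623.5 − 3.35×(4783 + 7330) = −18955.05.
Balance: K_A = K_B − x×(3.35 − 1.03), so x = (K_B − K_A)/(3.35 − 1.03) = 4804.95/2.32 = 2070 m.

2070 m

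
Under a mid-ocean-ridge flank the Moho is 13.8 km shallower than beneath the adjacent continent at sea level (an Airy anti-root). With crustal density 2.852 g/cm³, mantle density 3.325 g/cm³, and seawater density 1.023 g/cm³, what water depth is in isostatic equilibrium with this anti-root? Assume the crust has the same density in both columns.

3.57 km

Replacing a thickness d of crust by seawater at the top must be balanced by replacing crust with mantle at the base: d (ρ_c − ρ_w) = a (ρ_m − ρ_c).
d = a (ρ_m − ρ_c)/(ρ_c − ρ_w) = 13.8 km × 0.473/1.829 = 3.57 km.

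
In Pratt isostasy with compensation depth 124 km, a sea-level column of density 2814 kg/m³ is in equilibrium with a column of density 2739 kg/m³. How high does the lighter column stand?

ρ_ref D = ρ (D + h) → h = D (ρ_ref − ρ)/ρ.
h = 124 km × (2814 − 2739)/2739 = 3.4 km.

3.4 km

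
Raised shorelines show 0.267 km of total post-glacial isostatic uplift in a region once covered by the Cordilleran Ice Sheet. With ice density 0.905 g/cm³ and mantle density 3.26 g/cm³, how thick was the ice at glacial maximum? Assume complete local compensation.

u = t ρ_ice/ρ_m → t = u ρ_m/ρ_ice = 0.267 km × 3.26/0.905 = 0.962 km.

0.962 km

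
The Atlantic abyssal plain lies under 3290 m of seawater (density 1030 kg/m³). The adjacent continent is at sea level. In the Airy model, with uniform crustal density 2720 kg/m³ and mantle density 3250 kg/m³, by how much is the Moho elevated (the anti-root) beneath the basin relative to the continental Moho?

Balancing pressure at the compensation depth: replacing crust with seawater at the top is compensated by replacing crust with mantle at the base: d (ρ_c − ρ_w) = a (ρ_m − ρ_c).
a = d (ρ_c − ρ_w)/(ρ_m − ρ_c) = 3290 m × 1690/530 = 10500 m.

10500 m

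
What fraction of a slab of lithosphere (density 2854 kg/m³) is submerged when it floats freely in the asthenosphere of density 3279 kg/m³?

Submerged fraction = ρ_obj/ρ_fluid = 2854/3279 = 0.87.

0.87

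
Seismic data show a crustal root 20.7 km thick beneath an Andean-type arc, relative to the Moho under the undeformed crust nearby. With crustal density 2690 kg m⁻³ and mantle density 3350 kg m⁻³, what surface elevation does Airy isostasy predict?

5.08 km

Isostatic balance requires: ρ_c h = (ρ_m − ρ_c) r.
h = r (ρ_m − ρ_c) / ρ_c = 20.7 km × (3350 − 2690) / 2690 = 5.08 km.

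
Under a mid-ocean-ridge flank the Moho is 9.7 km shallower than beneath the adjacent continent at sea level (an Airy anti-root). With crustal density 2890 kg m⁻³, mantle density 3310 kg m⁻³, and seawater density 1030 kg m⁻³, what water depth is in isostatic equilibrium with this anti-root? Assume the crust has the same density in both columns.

2.19 km

Replacing a thickness d of crust by seawater at the top must be balanced by replacing crust with mantle at the base: d (ρ_c − ρ_w) = a (ρ_m − ρ_c).
d = a (ρ_m − ρ_c)/(ρ_c − ρ_w) = 9.7 km × 420/1860 = 2.19 km.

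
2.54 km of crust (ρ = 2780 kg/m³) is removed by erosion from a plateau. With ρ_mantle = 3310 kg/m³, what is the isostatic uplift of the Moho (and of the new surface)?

2.13 km

Unloading: uplift u = e ρ_c/ρ_m = 2.54 km × 2780/3310 = 2.13 km.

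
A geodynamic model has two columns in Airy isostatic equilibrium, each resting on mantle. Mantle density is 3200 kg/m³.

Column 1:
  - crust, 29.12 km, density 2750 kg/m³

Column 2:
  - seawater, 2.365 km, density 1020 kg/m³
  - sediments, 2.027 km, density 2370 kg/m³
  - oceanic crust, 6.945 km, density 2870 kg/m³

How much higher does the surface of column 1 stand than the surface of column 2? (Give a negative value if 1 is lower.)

For any compensation level in the mantle, the mantle terms cancel and isostasy reduces to e = (Σt_1 − Σt_2) − (Σ(ρt)_1 − Σ(ρt)_2) / ρ_m.
Σt_1 = 29.12 km; Σt_2 = 11.337 km; Σ(ρt)_1 = 80080; Σ(ρt)_2 = 27148.44 (in km·kg/m³).
e = (29.12 − 11.337) − (80080 − 27148.44) / 3200 = 1.24 km.

1.24 km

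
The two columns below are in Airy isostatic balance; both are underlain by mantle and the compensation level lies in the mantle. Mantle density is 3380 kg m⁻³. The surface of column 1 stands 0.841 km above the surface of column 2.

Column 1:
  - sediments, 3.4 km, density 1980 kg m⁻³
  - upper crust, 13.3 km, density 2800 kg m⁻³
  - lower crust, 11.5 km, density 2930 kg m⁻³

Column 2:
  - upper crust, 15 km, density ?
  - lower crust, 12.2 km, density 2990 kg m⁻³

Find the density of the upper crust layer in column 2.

2710 kg m⁻³

Take the compensation level at the base of the deeper column (depth z_c below the surface of column 1) and equate Σ ρ_i t_i down to z_c; mantle fills any gap and the z_c terms cancel.
Column 1: 3.4×1980 + 13.3×2800 + 11.5×2930 + (z_c − 28.2)×3380
Column 2: 0.841×0 + 15×ρ + 12.2×2990 + (z_c − 0.841 − 27.2)×3380
The z_c×3380 term appears on both sides and cancels. Collect the known terms of each column as K = Σ(ρt)_known − 3380 × (depth of known layers): K_1 = 77667 − 3380×28.2 = −17649; K_2 = 36478 − 3380×(0.841 + 27.2) = −58300.58.
Balance: K_1 = K_2 + 15×ρ, so ρ = (K_1 − K_2)/15 = 40651.6/15 = 2710 kg m⁻³.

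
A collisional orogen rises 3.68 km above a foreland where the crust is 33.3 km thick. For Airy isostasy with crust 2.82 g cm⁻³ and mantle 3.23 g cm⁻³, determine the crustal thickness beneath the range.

62.3 km

Root depth r = h ρ_c / (ρ_m − ρ_c) = 3.68 km × 2.82 / 0.41 = 25.31 km.
Total thickness = T + h + r = 33.3 km + 3.68 km + 25.31 km = 62.3 km.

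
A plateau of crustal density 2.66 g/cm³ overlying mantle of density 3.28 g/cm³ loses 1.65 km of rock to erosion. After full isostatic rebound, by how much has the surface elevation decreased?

0.312 km

Rebound u = e ρ_c/ρ_m = 1.65 km × 2.66/3.28 = 1.338 km.
Net surface drop = e − u = 1.65 km − 1.338 km = e (ρ_m − ρ_c)/ρ_m = 0.312 km.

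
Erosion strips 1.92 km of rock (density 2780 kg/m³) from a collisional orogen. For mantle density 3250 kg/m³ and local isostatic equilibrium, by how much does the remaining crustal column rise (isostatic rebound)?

Unloading: uplift u = e ρ_c/ρ_m = 1.92 km × 2780/3250 = 1.64 km.

1.64 km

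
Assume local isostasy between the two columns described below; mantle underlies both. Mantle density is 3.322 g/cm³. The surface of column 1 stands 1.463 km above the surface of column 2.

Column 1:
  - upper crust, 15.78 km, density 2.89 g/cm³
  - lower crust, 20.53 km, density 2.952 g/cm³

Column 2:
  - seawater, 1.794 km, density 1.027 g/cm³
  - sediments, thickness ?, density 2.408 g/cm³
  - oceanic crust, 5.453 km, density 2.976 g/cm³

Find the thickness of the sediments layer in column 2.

3.88 km

Take the compensation level at the base of the deeper column (depth z_c below the surface of column 1) and equate Σ ρ_i t_i down to z_c; mantle fills any gap and the z_c terms cancel.
Column 1: 15.78×2.89 + 20.53×2.952 + (z_c − 36.31)×3.322
Column 2: 1.463×0 + 1.794×1.027 + x×2.408 + 5.453×2.976 + (z_c − 1.463 − 7.247 − x)×3.322
The z_c×3.322 term appears on both sides and cancels. Collect the known terms of each column as K = Σ(ρt)_known − 3.322 × (depth of known layers): K_1 = 106.20876 − 3.322×36.31 = −14.41306; K_2 = 18.070566 − 3.322×(1.463 + 7.247) = −10.864054.
Balance: K_1 = K_2 − x×(3.322 − 2.408), so x = (K_2 − K_1)/(3.322 − 2.408) = 3.54901/0.914 = 3.88 km.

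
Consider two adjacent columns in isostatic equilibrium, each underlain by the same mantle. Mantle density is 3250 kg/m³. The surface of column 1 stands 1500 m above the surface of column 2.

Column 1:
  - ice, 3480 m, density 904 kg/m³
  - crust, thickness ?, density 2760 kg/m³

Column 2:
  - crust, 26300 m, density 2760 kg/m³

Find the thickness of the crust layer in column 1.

Take the compensation level at the base of the deeper column (depth z_c below the surface of column 1) and equate Σ ρ_i t_i down to z_c; mantle fills any gap and the z_c terms cancel.
Column 1: 3480×904 + x×2760 + (z_c − 3480 − x)×3250
Column 2: 1500×0 + 26300×2760 + (z_c − 1500 − 26300)×3250
The z_c×3250 term appears on both sides and cancels. Collect the known terms of each column as K = Σ(ρt)_known − 3250 × (depth of known layers): K_1 = 3145920 − 3250×3480 = −8164080; K_2 = 72588000 − 3250×(1500 + 26300) = −17762000.
Balance: K_1 − x×(3250 − 2760) = K_2, so x = (K_1 − K_2)/(3250 − 2760) = 9597920/490 = 19600 m.

19600 m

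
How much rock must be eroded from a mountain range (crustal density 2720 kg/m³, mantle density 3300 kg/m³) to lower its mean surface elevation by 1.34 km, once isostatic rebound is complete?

7.62 km

Net drop Δ = e − u = e − e ρ_c/ρ_m = e (ρ_m − ρ_c)/ρ_m.
e = Δ ρ_m/(ρ_m − ρ_c) = 1.34 km × 3300/580 = 7.62 km.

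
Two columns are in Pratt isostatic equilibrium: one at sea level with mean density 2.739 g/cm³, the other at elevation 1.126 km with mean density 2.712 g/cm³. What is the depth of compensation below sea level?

ρ_ref D = ρ (D + h) → D (ρ_ref − ρ) = ρ h.
D = ρ h/(ρ_ref − ρ) = 2.712 × 1.126 km/(2.739 − 2.712) = 113 km.

113 km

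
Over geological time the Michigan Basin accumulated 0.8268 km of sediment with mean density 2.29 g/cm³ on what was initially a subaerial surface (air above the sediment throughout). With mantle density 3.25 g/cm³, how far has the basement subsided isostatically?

Subaerial load: s = t ρ_sed / ρ_m = 0.8268 km × 2.29/3.25 = 0.583 km.

0.583 km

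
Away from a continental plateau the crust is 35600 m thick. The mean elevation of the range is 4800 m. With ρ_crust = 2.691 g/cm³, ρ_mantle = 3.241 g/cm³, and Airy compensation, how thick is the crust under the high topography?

Root depth r = h ρ_c / (ρ_m − ρ_c) = 4800 m × 2.691 / 0.55 = 23490 m.
Total thickness = T + h + r = 35600 m + 4800 m + 23490 m = 63900 m.

63900 m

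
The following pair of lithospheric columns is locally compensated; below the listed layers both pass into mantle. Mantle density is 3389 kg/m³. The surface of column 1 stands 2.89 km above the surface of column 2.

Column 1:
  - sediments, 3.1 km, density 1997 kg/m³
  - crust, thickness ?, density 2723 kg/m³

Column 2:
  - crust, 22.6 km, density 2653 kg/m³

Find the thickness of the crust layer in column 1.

33.2 km

Take the compensation level at the base of the deeper column (depth z_c below the surface of column 1) and equate Σ ρ_i t_i down to z_c; mantle fills any gap and the z_c terms cancel.
Column 1: 3.1×1997 + x×2723 + (z_c − 3.1 − x)×3389
Column 2: 2.89×0 + 22.6×2653 + (z_c − 2.89 − 22.6)×3389
The z_c×3389 term appears on both sides and cancels. Collect the known terms of each column as K = Σ(ρt)_known − 3389 × (depth of known layers): K_1 = 6190.7 − 3389×3.1 = −4315.2; K_2 = 59957.8 − 3389×(2.89 + 22.6) = −26427.81.
Balance: K_1 − x×(3389 − 2723) = K_2, so x = (K_1 − K_2)/(3389 − 2723) = 22112.6/666 = 33.2 km.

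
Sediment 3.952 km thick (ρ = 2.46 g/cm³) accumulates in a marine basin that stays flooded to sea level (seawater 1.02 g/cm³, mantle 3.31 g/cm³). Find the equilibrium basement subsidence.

Submarine loading: the sediment displaces seawater, and the subsidence is in turn flooded, so s (ρ_m − ρ_w) = t (ρ_sed − ρ_w).
s = 3.952 km × (2.46 − 1.02) / (3.31 − 1.02) = 2.49 km.

2.49 km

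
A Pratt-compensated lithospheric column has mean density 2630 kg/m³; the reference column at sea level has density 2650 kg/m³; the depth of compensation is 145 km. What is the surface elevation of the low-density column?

1.1 km

ρ_ref D = ρ (D + h) → h = D (ρ_ref − ρ)/ρ.
h = 145 km × (2650 − 2630)/2630 = 1.1 km.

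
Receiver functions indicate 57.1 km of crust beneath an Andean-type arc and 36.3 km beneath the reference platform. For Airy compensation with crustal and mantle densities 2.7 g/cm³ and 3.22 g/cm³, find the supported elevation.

3.36 km

Excess crust Δ = 57.1 km − 36.3 km = 20.8 km, split between elevation h and root r with h + r = Δ.
Airy balance ρ_c h = (ρ_m − ρ_c) r gives r = h ρ_c/(ρ_m − ρ_c), so h (1 + ρ_c/(ρ_m − ρ_c)) = Δ, i.e. h = Δ (ρ_m − ρ_c)/ρ_m.
h = 20.8 km × 0.52/3.22 = 3.36 km.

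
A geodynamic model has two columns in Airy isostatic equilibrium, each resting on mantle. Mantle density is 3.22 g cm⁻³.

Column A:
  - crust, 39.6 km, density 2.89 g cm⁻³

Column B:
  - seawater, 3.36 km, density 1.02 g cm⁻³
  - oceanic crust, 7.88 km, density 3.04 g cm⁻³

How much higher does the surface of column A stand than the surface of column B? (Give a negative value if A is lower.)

1.32 km

For any compensation level in the mantle, the mantle terms cancel and isostasy reduces to e = (Σt_A − Σt_B) − (Σ(ρt)_A − Σ(ρt)_B) / ρ_m.
Σt_A = 39.6 km; Σt_B = 11.24 km; Σ(ρt)_A = 114.444; Σ(ρt)_B = 27.3824 (in km·g cm⁻³).
e = (39.6 − 11.24) − (114.444 − 27.3824) / 3.22 = 1.32 km.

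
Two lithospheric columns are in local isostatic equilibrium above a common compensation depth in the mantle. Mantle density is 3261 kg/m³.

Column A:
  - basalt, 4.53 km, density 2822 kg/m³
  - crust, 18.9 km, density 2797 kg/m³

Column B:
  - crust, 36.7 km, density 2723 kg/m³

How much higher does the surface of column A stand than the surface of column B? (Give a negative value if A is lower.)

For any compensation level in the mantle, the mantle terms cancel and isostasy reduces to e = (Σt_A − Σt_B) − (Σ(ρt)_A − Σ(ρt)_B) / ρ_m.
Σt_A = 23.43 km; Σt_B = 36.7 km; Σ(ρt)_A = 65646.96; Σ(ρt)_B = 99934.1 (in km·kg/m³).
e = (23.43 − 36.7) − (65646.96 − 99934.1) / 3261 = −2.76 km.

−2.76 km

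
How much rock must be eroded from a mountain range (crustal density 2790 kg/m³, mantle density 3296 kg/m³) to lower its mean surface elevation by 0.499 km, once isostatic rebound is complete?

3.25 km

Net drop Δ = e − u = e − e ρ_c/ρ_m = e (ρ_m − ρ_c)/ρ_m.
e = Δ ρ_m/(ρ_m − ρ_c) = 0.499 km × 3296/506 = 3.25 km.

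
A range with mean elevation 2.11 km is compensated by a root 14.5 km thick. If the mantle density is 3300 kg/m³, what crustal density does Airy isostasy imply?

2880 kg/m³

ρ_c h = (ρ_m − ρ_c) r → ρ_c (h + r) = ρ_m r → ρ_c = ρ_m r / (h + r).
ρ_c = 3300 × 14.5 km / (2.11 km + 14.5 km) = 2880 kg/m³.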